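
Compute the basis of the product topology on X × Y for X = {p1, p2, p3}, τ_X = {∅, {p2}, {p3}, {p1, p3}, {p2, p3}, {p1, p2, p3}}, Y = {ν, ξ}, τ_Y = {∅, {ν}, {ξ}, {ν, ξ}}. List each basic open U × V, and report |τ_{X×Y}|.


Basis B = {∅ × ∅, {p2} × {ν}, {p2} × {ξ}, {p3} × {ν}, {p3} × {ξ}, {p1, p3} × {ν}, {p1, p3} × {ξ}, {p2} × {ν, ξ}, {p2, p3} × {ν}, {p2, p3} × {ξ}, {p3} × {ν, ξ}, {p1, p2, p3} × {ν}, {p1, p2, p3} × {ξ}, {p1, p3} × {ν, ξ}, {p2, p3} × {ν, ξ}, {p1, p2, p3} × {ν, ξ}}; |τ_{X×Y}| = 36.

Enumerate products U × V with U ∈ τ_X, V ∈ τ_Y (deduplicated):
  ∅ × ∅ = {} (∅)
  {p2} × {ν} = {(p2,ν)}
  {p2} × {ξ} = {(p2,ξ)}
  {p3} × {ν} = {(p3,ν)}
  {p3} × {ξ} = {(p3,ξ)}
  {p1, p3} × {ν} = {(p1,ν), (p3,ν)}
  {p1, p3} × {ξ} = {(p1,ξ), (p3,ξ)}
  {p2} × {ν, ξ} = {(p2,ν), (p2,ξ)}
  {p2, p3} × {ν} = {(p2,ν), (p3,ν)}
  {p2, p3} × {ξ} = {(p2,ξ), (p3,ξ)}
  {p3} × {ν, ξ} = {(p3,ν), (p3,ξ)}
  {p1, p2, p3} × {ν} = {(p1,ν), (p2,ν), (p3,ν)}
  {p1, p2, p3} × {ξ} = {(p1,ξ), (p2,ξ), (p3,ξ)}
  {p1, p3} × {ν, ξ} = {(p1,ν), (p1,ξ), (p3,ν), (p3,ξ)}
  {p2, p3} × {ν, ξ} = {(p2,ν), (p2,ξ), (p3,ν), (p3,ξ)}
  {p1, p2, p3} × {ν, ξ} = {(p1,ν), (p1,ξ), (p2,ν), (p2,ξ), (p3,ν), (p3,ξ)}
These 16 distinct sets form the basis B.
Close under arbitrary unions to get τ_{X×Y}; counting gives |τ_{X×Y}| = 36.


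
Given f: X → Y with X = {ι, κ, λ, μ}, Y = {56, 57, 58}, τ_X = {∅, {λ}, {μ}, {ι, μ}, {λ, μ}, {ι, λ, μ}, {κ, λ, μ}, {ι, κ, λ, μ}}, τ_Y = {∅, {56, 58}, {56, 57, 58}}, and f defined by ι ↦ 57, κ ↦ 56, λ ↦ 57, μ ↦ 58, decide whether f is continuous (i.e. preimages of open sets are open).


f is NOT continuous.

Compute f^{-1}(U) for each U ∈ τ_Y:
  U = ∅: f^{-1}(U) = ∅ ∈ τ_X ✓.
  U = {56, 58}: f^{-1}(U) = {κ, μ} ∉ τ_X ✗.
  U = {56, 57, 58}: f^{-1}(U) = {ι, κ, λ, μ} ∈ τ_X ✓.
Found U = {56, 58} with f^{-1}(U) = {κ, μ} not in τ_X. Therefore f is NOT continuous.


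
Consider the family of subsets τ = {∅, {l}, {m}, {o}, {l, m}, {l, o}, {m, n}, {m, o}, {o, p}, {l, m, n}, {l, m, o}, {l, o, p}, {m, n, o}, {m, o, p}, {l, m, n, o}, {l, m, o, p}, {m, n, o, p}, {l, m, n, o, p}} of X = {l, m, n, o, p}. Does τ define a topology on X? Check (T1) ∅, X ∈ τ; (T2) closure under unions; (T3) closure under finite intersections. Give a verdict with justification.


τ IS a topology on X.

Axiom (T1): ∅ ∈ τ? Yes; X ∈ τ? Yes.
Axiom (T2/T3): check pairwise unions and intersections of members of τ.
All pairwise intersections and unions checked — each lies in τ. Therefore τ satisfies (T1), (T2), (T3): it IS a topology on X.


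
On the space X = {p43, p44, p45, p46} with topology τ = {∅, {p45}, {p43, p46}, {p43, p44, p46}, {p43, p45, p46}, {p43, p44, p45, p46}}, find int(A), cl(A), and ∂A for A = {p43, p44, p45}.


int(A) = {p45}, cl(A) = {p43, p44, p45, p46}, ∂A = {p43, p44, p46}.

Closed sets in (X, τ) are complements of opens:
  closed(X, τ) = {∅, {p44}, {p45}, {p44, p45}, {p43, p44, p46}, {p43, p44, p45, p46}}.
int(A) = ⋃ {U ∈ τ : U ⊆ A}. Opens contained in A: ∅, {p45}.
Taking the union of these: int(A) = {p45}.
cl(A) = ⋂ {C closed : A ⊆ C}. Closed sets containing A: {p43, p44, p45, p46}.
Intersecting these: cl(A) = {p43, p44, p45, p46}.
∂A = cl(A) ∖ int(A) = {p43, p44, p45, p46} ∖ {p45} = {p43, p44, p46}.


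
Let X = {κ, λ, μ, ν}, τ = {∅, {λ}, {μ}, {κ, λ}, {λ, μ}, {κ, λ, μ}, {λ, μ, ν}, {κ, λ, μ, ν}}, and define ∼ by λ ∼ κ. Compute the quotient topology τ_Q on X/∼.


X/∼ = {[κ=λ], [μ], [ν]}; |τ_Q| = 5.

Equivalence classes: [κ=λ], [μ], [ν].
Quotient map π: X → X/∼ sends κ ↦ [κ=λ], λ ↦ [κ=λ], μ ↦ [μ], ν ↦ [ν].
For each subset V ⊆ X/∼, compute π^{-1}(V) ⊆ X and check whether π^{-1}(V) ∈ τ. V is open in τ_Q iff π^{-1}(V) ∈ τ.
  V = {}: π^{-1}(V) = ∅ ∈ τ ✓.
  V = {[κ=λ]}: π^{-1}(V) = {κ, λ} ∈ τ ✓.
  V = {[μ]}: π^{-1}(V) = {μ} ∈ τ ✓.
  V = {[κ=λ], [μ]}: π^{-1}(V) = {κ, λ, μ} ∈ τ ✓.
  V = {[ν]}: π^{-1}(V) = {ν} ∉ τ ✗.
  V = {[κ=λ], [ν]}: π^{-1}(V) = {κ, λ, ν} ∉ τ ✗.
  V = {[μ], [ν]}: π^{-1}(V) = {μ, ν} ∉ τ ✗.
  V = {[κ=λ], [μ], [ν]}: π^{-1}(V) = {κ, λ, μ, ν} ∈ τ ✓.
Open sets in the quotient: τ_Q = {{}, {[κ=λ]}, {[μ]}, {[κ=λ], [μ]}, {[κ=λ], [μ], [ν]}} (5 elements).


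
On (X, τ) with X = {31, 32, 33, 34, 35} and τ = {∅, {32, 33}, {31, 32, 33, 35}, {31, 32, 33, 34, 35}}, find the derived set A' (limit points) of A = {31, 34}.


A' = {34, 35}

For each x ∈ X, list the open sets U ∈ τ with x ∈ U, then check whether U ∩ (A ∖ {x}) ≠ ∅ for every such U.
  x = 31: open {31, 32, 33, 35} ∋ x has {31, 32, 33, 35} ∩ (A ∖ {31}) = ∅, so x is NOT a limit point.
  x = 32: open {32, 33} ∋ x has {32, 33} ∩ (A ∖ {32}) = ∅, so x is NOT a limit point.
  x = 33: open {32, 33} ∋ x has {32, 33} ∩ (A ∖ {33}) = ∅, so x is NOT a limit point.
  x = 34: opens ∋ x are {31, 32, 33, 34, 35}; each meets A ∖ {34}, so x IS a limit point.
  x = 35: opens ∋ x are {31, 32, 33, 35}, {31, 32, 33, 34, 35}; each meets A ∖ {35}, so x IS a limit point.
Collecting: A' = {34, 35}.


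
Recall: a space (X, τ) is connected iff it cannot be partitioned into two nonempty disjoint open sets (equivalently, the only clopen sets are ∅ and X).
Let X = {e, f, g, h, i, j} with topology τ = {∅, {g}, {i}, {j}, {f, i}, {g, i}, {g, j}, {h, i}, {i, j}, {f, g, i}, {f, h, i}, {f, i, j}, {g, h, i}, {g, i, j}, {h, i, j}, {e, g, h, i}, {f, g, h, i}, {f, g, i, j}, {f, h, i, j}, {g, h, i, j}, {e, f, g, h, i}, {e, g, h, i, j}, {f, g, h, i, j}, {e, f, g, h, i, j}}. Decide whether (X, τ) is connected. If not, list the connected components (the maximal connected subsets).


(X, τ) is disconnected; components = [{j}, {e, f, g, h, i}].

Find clopen sets (U ∈ τ with X ∖ U ∈ τ):
  U = ∅, X ∖ U = {e, f, g, h, i, j} — both open, so U is clopen.
  U = {j}, X ∖ U = {e, f, g, h, i} — both open, so U is clopen.
  U = {e, f, g, h, i}, X ∖ U = {j} — both open, so U is clopen.
  U = {e, f, g, h, i, j}, X ∖ U = ∅ — both open, so U is clopen.
Nontrivial clopen(s) exist: e.g. {j}. So (X, τ) is disconnected.
Compute connected components by grouping points that agree on all clopens:
  component: {j}
  component: {e, f, g, h, i}


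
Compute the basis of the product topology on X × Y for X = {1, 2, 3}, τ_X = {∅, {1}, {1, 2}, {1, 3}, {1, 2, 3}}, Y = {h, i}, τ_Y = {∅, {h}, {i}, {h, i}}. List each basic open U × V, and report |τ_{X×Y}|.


Basis B = {∅ × ∅, {1} × {h}, {1} × {i}, {1} × {h, i}, {1, 2} × {h}, {1, 3} × {h}, {1, 2} × {i}, {1, 3} × {i}, {1, 2, 3} × {h}, {1, 2, 3} × {i}, {1, 2} × {h, i}, {1, 3} × {h, i}, {1, 2, 3} × {h, i}}; |τ_{X×Y}| = 25.

Enumerate products U × V with U ∈ τ_X, V ∈ τ_Y (deduplicated):
  ∅ × ∅ = {} (∅)
  {1} × {h} = {(1,h)}
  {1} × {i} = {(1,i)}
  {1} × {h, i} = {(1,h), (1,i)}
  {1, 2} × {h} = {(1,h), (2,h)}
  {1, 3} × {h} = {(1,h), (3,h)}
  {1, 2} × {i} = {(1,i), (2,i)}
  {1, 3} × {i} = {(1,i), (3,i)}
  {1, 2, 3} × {h} = {(1,h), (2,h), (3,h)}
  {1, 2, 3} × {i} = {(1,i), (2,i), (3,i)}
  {1, 2} × {h, i} = {(1,h), (1,i), (2,h), (2,i)}
  {1, 3} × {h, i} = {(1,h), (1,i), (3,h), (3,i)}
  {1, 2, 3} × {h, i} = {(1,h), (1,i), (2,h), (2,i), (3,h), (3,i)}
These 13 distinct sets form the basis B.
Close under arbitrary unions to get τ_{X×Y}; counting gives |τ_{X×Y}| = 25.


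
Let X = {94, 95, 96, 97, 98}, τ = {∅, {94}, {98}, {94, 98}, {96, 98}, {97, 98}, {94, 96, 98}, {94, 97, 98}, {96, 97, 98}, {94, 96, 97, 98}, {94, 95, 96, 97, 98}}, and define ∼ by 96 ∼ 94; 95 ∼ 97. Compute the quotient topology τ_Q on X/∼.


X/∼ = {[94=96], [95=97], [98]}; |τ_Q| = 4.

Equivalence classes: [94=96], [95=97], [98].
Quotient map π: X → X/∼ sends 94 ↦ [94=96], 95 ↦ [95=97], 96 ↦ [94=96], 97 ↦ [95=97], 98 ↦ [98].
For each subset V ⊆ X/∼, compute π^{-1}(V) ⊆ X and check whether π^{-1}(V) ∈ τ. V is open in τ_Q iff π^{-1}(V) ∈ τ.
  V = {}: π^{-1}(V) = ∅ ∈ τ ✓.
  V = {[94=96]}: π^{-1}(V) = {94, 96} ∉ τ ✗.
  V = {[95=97]}: π^{-1}(V) = {95, 97} ∉ τ ✗.
  V = {[94=96], [95=97]}: π^{-1}(V) = {94, 95, 96, 97} ∉ τ ✗.
  V = {[98]}: π^{-1}(V) = {98} ∈ τ ✓.
  V = {[94=96], [98]}: π^{-1}(V) = {94, 96, 98} ∈ τ ✓.
  V = {[95=97], [98]}: π^{-1}(V) = {95, 97, 98} ∉ τ ✗.
  V = {[94=96], [95=97], [98]}: π^{-1}(V) = {94, 95, 96, 97, 98} ∈ τ ✓.
Open sets in the quotient: τ_Q = {{}, {[98]}, {[94=96], [98]}, {[94=96], [95=97], [98]}} (4 elements).


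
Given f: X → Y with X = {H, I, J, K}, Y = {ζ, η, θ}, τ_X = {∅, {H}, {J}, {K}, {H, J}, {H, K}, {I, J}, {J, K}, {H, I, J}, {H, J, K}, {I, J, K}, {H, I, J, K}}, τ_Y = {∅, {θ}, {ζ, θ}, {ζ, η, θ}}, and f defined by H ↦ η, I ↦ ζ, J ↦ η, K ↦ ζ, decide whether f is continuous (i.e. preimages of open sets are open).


f is NOT continuous.

Compute f^{-1}(U) for each U ∈ τ_Y:
  U = ∅: f^{-1}(U) = ∅ ∈ τ_X ✓.
  U = {θ}: f^{-1}(U) = ∅ ∈ τ_X ✓.
  U = {ζ, θ}: f^{-1}(U) = {I, K} ∉ τ_X ✗.
  U = {ζ, η, θ}: f^{-1}(U) = {H, I, J, K} ∈ τ_X ✓.
Found U = {ζ, θ} with f^{-1}(U) = {I, K} not in τ_X. Therefore f is NOT continuous.


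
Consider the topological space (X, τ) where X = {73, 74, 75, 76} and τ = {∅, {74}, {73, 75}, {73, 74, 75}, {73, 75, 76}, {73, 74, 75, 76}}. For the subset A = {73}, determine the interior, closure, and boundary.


int(A) = ∅, cl(A) = {73, 75, 76}, ∂A = {73, 75, 76}.

Closed sets in (X, τ) are complements of opens:
  closed(X, τ) = {∅, {74}, {76}, {74, 76}, {73, 75, 76}, {73, 74, 75, 76}}.
int(A) = ⋃ {U ∈ τ : U ⊆ A}. Opens contained in A: ∅.
Taking the union of these: int(A) = ∅.
cl(A) = ⋂ {C closed : A ⊆ C}. Closed sets containing A: {73, 75, 76}, {73, 74, 75, 76}.
Intersecting these: cl(A) = {73, 75, 76}.
∂A = cl(A) ∖ int(A) = {73, 75, 76} ∖ ∅ = {73, 75, 76}.


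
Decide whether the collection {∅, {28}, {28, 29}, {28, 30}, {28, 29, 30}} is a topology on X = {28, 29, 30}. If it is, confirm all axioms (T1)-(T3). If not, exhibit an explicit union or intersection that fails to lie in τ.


τ IS a topology on X.

Axiom (T1): ∅ ∈ τ? Yes; X ∈ τ? Yes.
Axiom (T2/T3): check pairwise unions and intersections of members of τ.
All pairwise intersections and unions checked — each lies in τ. Therefore τ satisfies (T1), (T2), (T3): it IS a topology on X.


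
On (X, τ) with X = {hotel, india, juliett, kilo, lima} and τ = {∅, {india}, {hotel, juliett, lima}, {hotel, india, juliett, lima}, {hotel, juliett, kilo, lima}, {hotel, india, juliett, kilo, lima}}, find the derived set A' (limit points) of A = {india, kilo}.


A' = ∅

For each x ∈ X, list the open sets U ∈ τ with x ∈ U, then check whether U ∩ (A ∖ {x}) ≠ ∅ for every such U.
  x = hotel: open {hotel, juliett, lima} ∋ x has {hotel, juliett, lima} ∩ (A ∖ {hotel}) = ∅, so x is NOT a limit point.
  x = india: open {india} ∋ x has {india} ∩ (A ∖ {india}) = ∅, so x is NOT a limit point.
  x = juliett: open {hotel, juliett, lima} ∋ x has {hotel, juliett, lima} ∩ (A ∖ {juliett}) = ∅, so x is NOT a limit point.
  x = kilo: open {hotel, juliett, kilo, lima} ∋ x has {hotel, juliett, kilo, lima} ∩ (A ∖ {kilo}) = ∅, so x is NOT a limit point.
  x = lima: open {hotel, juliett, lima} ∋ x has {hotel, juliett, lima} ∩ (A ∖ {lima}) = ∅, so x is NOT a limit point.
Collecting: A' = ∅.


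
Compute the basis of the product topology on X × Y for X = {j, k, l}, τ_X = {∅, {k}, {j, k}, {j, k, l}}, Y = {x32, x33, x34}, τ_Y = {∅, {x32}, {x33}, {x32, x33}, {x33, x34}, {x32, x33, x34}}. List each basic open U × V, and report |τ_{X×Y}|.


Basis B = {∅ × ∅, {k} × {x32}, {k} × {x33}, {j, k} × {x32}, {j, k} × {x33}, {k} × {x32, x33}, {k} × {x33, x34}, {j, k, l} × {x32}, {j, k, l} × {x33}, {k} × {x32, x33, x34}, {j, k} × {x32, x33}, {j, k} × {x33, x34}, {j, k} × {x32, x33, x34}, {j, k, l} × {x32, x33}, {j, k, l} × {x33, x34}, {j, k, l} × {x32, x33, x34}}; |τ_{X×Y}| = 40.

Enumerate products U × V with U ∈ τ_X, V ∈ τ_Y (deduplicated):
  ∅ × ∅ = {} (∅)
  {k} × {x32} = {(k,x32)}
  {k} × {x33} = {(k,x33)}
  {j, k} × {x32} = {(j,x32), (k,x32)}
  {j, k} × {x33} = {(j,x33), (k,x33)}
  {k} × {x32, x33} = {(k,x32), (k,x33)}
  {k} × {x33, x34} = {(k,x33), (k,x34)}
  {j, k, l} × {x32} = {(j,x32), (k,x32), (l,x32)}
  {j, k, l} × {x33} = {(j,x33), (k,x33), (l,x33)}
  {k} × {x32, x33, x34} = {(k,x32), (k,x33), (k,x34)}
  {j, k} × {x32, x33} = {(j,x32), (j,x33), (k,x32), (k,x33)}
  {j, k} × {x33, x34} = {(j,x33), (j,x34), (k,x33), (k,x34)}
  {j, k} × {x32, x33, x34} = {(j,x32), (j,x33), (j,x34), (k,x32), (k,x33), (k,x34)}
  {j, k, l} × {x32, x33} = {(j,x32), (j,x33), (k,x32), (k,x33), (l,x32), (l,x33)}
  {j, k, l} × {x33, x34} = {(j,x33), (j,x34), (k,x33), (k,x34), (l,x33), (l,x34)}
  {j, k, l} × {x32, x33, x34} = {(j,x32), (j,x33), (j,x34), (k,x32), (k,x33), (k,x34), (l,x32), (l,x33), (l,x34)}
These 16 distinct sets form the basis B.
Close under arbitrary unions to get τ_{X×Y}; counting gives |τ_{X×Y}| = 40.


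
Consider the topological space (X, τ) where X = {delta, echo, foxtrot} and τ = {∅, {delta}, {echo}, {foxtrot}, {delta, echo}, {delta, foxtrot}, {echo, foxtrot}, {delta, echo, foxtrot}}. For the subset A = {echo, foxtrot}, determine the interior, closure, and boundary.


int(A) = {echo, foxtrot}, cl(A) = {echo, foxtrot}, ∂A = ∅.

Closed sets in (X, τ) are complements of opens:
  closed(X, τ) = {∅, {delta}, {echo}, {foxtrot}, {delta, echo}, {delta, foxtrot}, {echo, foxtrot}, {delta, echo, foxtrot}}.
int(A) = ⋃ {U ∈ τ : U ⊆ A}. Opens contained in A: ∅, {echo}, {foxtrot}, {echo, foxtrot}.
Taking the union of these: int(A) = {echo, foxtrot}.
cl(A) = ⋂ {C closed : A ⊆ C}. Closed sets containing A: {echo, foxtrot}, {delta, echo, foxtrot}.
Intersecting these: cl(A) = {echo, foxtrot}.
∂A = cl(A) ∖ int(A) = {echo, foxtrot} ∖ {echo, foxtrot} = ∅.


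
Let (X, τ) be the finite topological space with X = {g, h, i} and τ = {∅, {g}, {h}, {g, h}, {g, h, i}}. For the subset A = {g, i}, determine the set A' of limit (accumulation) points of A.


A' = {i}

For each x ∈ X, list the open sets U ∈ τ with x ∈ U, then check whether U ∩ (A ∖ {x}) ≠ ∅ for every such U.
  x = g: open {g} ∋ x has {g} ∩ (A ∖ {g}) = ∅, so x is NOT a limit point.
  x = h: open {h} ∋ x has {h} ∩ (A ∖ {h}) = ∅, so x is NOT a limit point.
  x = i: opens ∋ x are {g, h, i}; each meets A ∖ {i}, so x IS a limit point.
Collecting: A' = {i}.


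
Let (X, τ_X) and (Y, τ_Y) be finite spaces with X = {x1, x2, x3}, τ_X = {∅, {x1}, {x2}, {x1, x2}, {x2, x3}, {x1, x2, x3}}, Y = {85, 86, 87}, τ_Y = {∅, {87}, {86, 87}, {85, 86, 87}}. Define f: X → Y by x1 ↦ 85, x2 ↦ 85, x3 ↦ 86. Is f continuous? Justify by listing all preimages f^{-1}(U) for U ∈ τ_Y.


f is NOT continuous.

Compute f^{-1}(U) for each U ∈ τ_Y:
  U = ∅: f^{-1}(U) = ∅ ∈ τ_X ✓.
  U = {87}: f^{-1}(U) = ∅ ∈ τ_X ✓.
  U = {86, 87}: f^{-1}(U) = {x3} ∉ τ_X ✗.
  U = {85, 86, 87}: f^{-1}(U) = {x1, x2, x3} ∈ τ_X ✓.
Found U = {86, 87} with f^{-1}(U) = {x3} not in τ_X. Therefore f is NOT continuous.


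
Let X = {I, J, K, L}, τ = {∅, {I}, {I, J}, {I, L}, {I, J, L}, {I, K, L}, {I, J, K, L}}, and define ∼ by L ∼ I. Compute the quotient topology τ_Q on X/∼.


X/∼ = {[I=L], [J], [K]}; |τ_Q| = 5.

Equivalence classes: [I=L], [J], [K].
Quotient map π: X → X/∼ sends I ↦ [I=L], J ↦ [J], K ↦ [K], L ↦ [I=L].
For each subset V ⊆ X/∼, compute π^{-1}(V) ⊆ X and check whether π^{-1}(V) ∈ τ. V is open in τ_Q iff π^{-1}(V) ∈ τ.
  V = {}: π^{-1}(V) = ∅ ∈ τ ✓.
  V = {[I=L]}: π^{-1}(V) = {I, L} ∈ τ ✓.
  V = {[J]}: π^{-1}(V) = {J} ∉ τ ✗.
  V = {[I=L], [J]}: π^{-1}(V) = {I, J, L} ∈ τ ✓.
  V = {[K]}: π^{-1}(V) = {K} ∉ τ ✗.
  V = {[I=L], [K]}: π^{-1}(V) = {I, K, L} ∈ τ ✓.
  V = {[J], [K]}: π^{-1}(V) = {J, K} ∉ τ ✗.
  V = {[I=L], [J], [K]}: π^{-1}(V) = {I, J, K, L} ∈ τ ✓.
Open sets in the quotient: τ_Q = {{}, {[I=L]}, {[I=L], [J]}, {[I=L], [K]}, {[I=L], [J], [K]}} (5 elements).


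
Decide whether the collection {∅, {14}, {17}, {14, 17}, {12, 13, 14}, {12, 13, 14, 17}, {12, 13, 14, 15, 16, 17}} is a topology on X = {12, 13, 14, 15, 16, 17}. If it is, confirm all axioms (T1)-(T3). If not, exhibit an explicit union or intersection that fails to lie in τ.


τ IS a topology on X.

Axiom (T1): ∅ ∈ τ? Yes; X ∈ τ? Yes.
Axiom (T2/T3): check pairwise unions and intersections of members of τ.
All pairwise intersections and unions checked — each lies in τ. Therefore τ satisfies (T1), (T2), (T3): it IS a topology on X.


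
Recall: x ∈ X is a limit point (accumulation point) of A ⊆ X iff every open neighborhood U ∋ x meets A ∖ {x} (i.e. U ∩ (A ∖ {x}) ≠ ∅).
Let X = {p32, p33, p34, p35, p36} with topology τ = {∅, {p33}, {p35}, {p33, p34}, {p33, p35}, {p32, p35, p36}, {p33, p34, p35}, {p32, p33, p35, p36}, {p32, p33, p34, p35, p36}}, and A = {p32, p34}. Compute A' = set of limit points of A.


A' = {p36}

For each x ∈ X, list the open sets U ∈ τ with x ∈ U, then check whether U ∩ (A ∖ {x}) ≠ ∅ for every such U.
  x = p32: open {p32, p35, p36} ∋ x has {p32, p35, p36} ∩ (A ∖ {p32}) = ∅, so x is NOT a limit point.
  x = p33: open {p33} ∋ x has {p33} ∩ (A ∖ {p33}) = ∅, so x is NOT a limit point.
  x = p34: open {p33, p34} ∋ x has {p33, p34} ∩ (A ∖ {p34}) = ∅, so x is NOT a limit point.
  x = p35: open {p35} ∋ x has {p35} ∩ (A ∖ {p35}) = ∅, so x is NOT a limit point.
  x = p36: opens ∋ x are {p32, p35, p36}, {p32, p33, p35, p36}, {p32, p33, p34, p35, p36}; each meets A ∖ {p36}, so x IS a limit point.
Collecting: A' = {p36}.


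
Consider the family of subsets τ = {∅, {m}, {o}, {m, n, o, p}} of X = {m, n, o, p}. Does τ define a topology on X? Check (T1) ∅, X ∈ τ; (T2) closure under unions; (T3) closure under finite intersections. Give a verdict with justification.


τ is NOT a topology on X.

Axiom (T1): ∅ ∈ τ? Yes; X ∈ τ? Yes.
Axiom (T2/T3): check pairwise unions and intersections of members of τ.
Counterexample for (T2): {m} ∪ {o} = {m, o} ∉ τ. Therefore τ is NOT a topology.


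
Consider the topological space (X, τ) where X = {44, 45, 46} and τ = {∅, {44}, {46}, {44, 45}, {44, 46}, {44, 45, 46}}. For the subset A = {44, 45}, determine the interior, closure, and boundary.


int(A) = {44, 45}, cl(A) = {44, 45}, ∂A = ∅.

Closed sets in (X, τ) are complements of opens:
  closed(X, τ) = {∅, {45}, {46}, {44, 45}, {45, 46}, {44, 45, 46}}.
int(A) = ⋃ {U ∈ τ : U ⊆ A}. Opens contained in A: ∅, {44}, {44, 45}.
Taking the union of these: int(A) = {44, 45}.
cl(A) = ⋂ {C closed : A ⊆ C}. Closed sets containing A: {44, 45}, {44, 45, 46}.
Intersecting these: cl(A) = {44, 45}.
∂A = cl(A) ∖ int(A) = {44, 45} ∖ {44, 45} = ∅.


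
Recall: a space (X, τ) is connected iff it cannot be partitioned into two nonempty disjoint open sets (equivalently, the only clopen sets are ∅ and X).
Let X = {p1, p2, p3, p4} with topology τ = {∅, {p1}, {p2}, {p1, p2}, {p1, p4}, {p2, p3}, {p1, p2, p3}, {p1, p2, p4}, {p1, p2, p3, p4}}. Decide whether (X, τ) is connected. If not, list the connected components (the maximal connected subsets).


(X, τ) is disconnected; components = [{p1, p4}, {p2, p3}].

Find clopen sets (U ∈ τ with X ∖ U ∈ τ):
  U = ∅, X ∖ U = {p1, p2, p3, p4} — both open, so U is clopen.
  U = {p1, p4}, X ∖ U = {p2, p3} — both open, so U is clopen.
  U = {p2, p3}, X ∖ U = {p1, p4} — both open, so U is clopen.
  U = {p1, p2, p3, p4}, X ∖ U = ∅ — both open, so U is clopen.
Nontrivial clopen(s) exist: e.g. {p1, p4}. So (X, τ) is disconnected.
Compute connected components by grouping points that agree on all clopens:
  component: {p1, p4}
  component: {p2, p3}


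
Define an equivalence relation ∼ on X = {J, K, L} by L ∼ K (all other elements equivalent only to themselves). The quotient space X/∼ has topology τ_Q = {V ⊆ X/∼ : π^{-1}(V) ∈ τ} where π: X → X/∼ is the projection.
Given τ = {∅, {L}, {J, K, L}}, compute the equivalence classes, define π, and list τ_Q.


X/∼ = {[J], [K=L]}; |τ_Q| = 2.

Equivalence classes: [J], [K=L].
Quotient map π: X → X/∼ sends J ↦ [J], K ↦ [K=L], L ↦ [K=L].
For each subset V ⊆ X/∼, compute π^{-1}(V) ⊆ X and check whether π^{-1}(V) ∈ τ. V is open in τ_Q iff π^{-1}(V) ∈ τ.
  V = {}: π^{-1}(V) = ∅ ∈ τ ✓.
  V = {[J]}: π^{-1}(V) = {J} ∉ τ ✗.
  V = {[K=L]}: π^{-1}(V) = {K, L} ∉ τ ✗.
  V = {[J], [K=L]}: π^{-1}(V) = {J, K, L} ∈ τ ✓.
Open sets in the quotient: τ_Q = {{}, {[J], [K=L]}} (2 elements).


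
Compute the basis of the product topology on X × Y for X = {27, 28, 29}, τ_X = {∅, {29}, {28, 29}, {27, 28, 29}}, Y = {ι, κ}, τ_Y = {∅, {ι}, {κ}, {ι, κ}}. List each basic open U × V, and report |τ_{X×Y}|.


Basis B = {∅ × ∅, {29} × {ι}, {29} × {κ}, {28, 29} × {ι}, {28, 29} × {κ}, {29} × {ι, κ}, {27, 28, 29} × {ι}, {27, 28, 29} × {κ}, {28, 29} × {ι, κ}, {27, 28, 29} × {ι, κ}}; |τ_{X×Y}| = 16.

Enumerate products U × V with U ∈ τ_X, V ∈ τ_Y (deduplicated):
  ∅ × ∅ = {} (∅)
  {29} × {ι} = {(29,ι)}
  {29} × {κ} = {(29,κ)}
  {28, 29} × {ι} = {(28,ι), (29,ι)}
  {28, 29} × {κ} = {(28,κ), (29,κ)}
  {29} × {ι, κ} = {(29,ι), (29,κ)}
  {27, 28, 29} × {ι} = {(27,ι), (28,ι), (29,ι)}
  {27, 28, 29} × {κ} = {(27,κ), (28,κ), (29,κ)}
  {28, 29} × {ι, κ} = {(28,ι), (28,κ), (29,ι), (29,κ)}
  {27, 28, 29} × {ι, κ} = {(27,ι), (27,κ), (28,ι), (28,κ), (29,ι), (29,κ)}
These 10 distinct sets form the basis B.
Close under arbitrary unions to get τ_{X×Y}; counting gives |τ_{X×Y}| = 16.


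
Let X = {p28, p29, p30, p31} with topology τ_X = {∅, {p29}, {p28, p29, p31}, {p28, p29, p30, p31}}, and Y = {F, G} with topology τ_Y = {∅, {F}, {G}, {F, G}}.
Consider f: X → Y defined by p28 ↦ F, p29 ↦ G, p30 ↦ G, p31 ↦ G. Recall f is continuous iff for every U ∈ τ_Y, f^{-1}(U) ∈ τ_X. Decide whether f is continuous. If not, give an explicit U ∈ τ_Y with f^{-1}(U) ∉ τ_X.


f is NOT continuous.

Compute f^{-1}(U) for each U ∈ τ_Y:
  U = ∅: f^{-1}(U) = ∅ ∈ τ_X ✓.
  U = {F}: f^{-1}(U) = {p28} ∉ τ_X ✗.
  U = {G}: f^{-1}(U) = {p29, p30, p31} ∉ τ_X ✗.
  U = {F, G}: f^{-1}(U) = {p28, p29, p30, p31} ∈ τ_X ✓.
Found U = {F} with f^{-1}(U) = {p28} not in τ_X. Therefore f is NOT continuous.


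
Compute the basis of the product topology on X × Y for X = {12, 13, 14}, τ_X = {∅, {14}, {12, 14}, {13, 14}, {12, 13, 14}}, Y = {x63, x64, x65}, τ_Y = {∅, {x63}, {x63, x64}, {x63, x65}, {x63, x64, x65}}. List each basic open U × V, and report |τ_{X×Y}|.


Basis B = {∅ × ∅, {14} × {x63}, {12, 14} × {x63}, {13, 14} × {x63}, {14} × {x63, x64}, {14} × {x63, x65}, {12, 13, 14} × {x63}, {14} × {x63, x64, x65}, {12, 14} × {x63, x64}, {12, 14} × {x63, x65}, {13, 14} × {x63, x64}, {13, 14} × {x63, x65}, {12, 14} × {x63, x64, x65}, {12, 13, 14} × {x63, x64}, {12, 13, 14} × {x63, x65}, {13, 14} × {x63, x64, x65}, {12, 13, 14} × {x63, x64, x65}}; |τ_{X×Y}| = 48.

Enumerate products U × V with U ∈ τ_X, V ∈ τ_Y (deduplicated):
  ∅ × ∅ = {} (∅)
  {14} × {x63} = {(14,x63)}
  {12, 14} × {x63} = {(12,x63), (14,x63)}
  {13, 14} × {x63} = {(13,x63), (14,x63)}
  {14} × {x63, x64} = {(14,x63), (14,x64)}
  {14} × {x63, x65} = {(14,x63), (14,x65)}
  {12, 13, 14} × {x63} = {(12,x63), (13,x63), (14,x63)}
  {14} × {x63, x64, x65} = {(14,x63), (14,x64), (14,x65)}
  {12, 14} × {x63, x64} = {(12,x63), (12,x64), (14,x63), (14,x64)}
  {12, 14} × {x63, x65} = {(12,x63), (12,x65), (14,x63), (14,x65)}
  {13, 14} × {x63, x64} = {(13,x63), (13,x64), (14,x63), (14,x64)}
  {13, 14} × {x63, x65} = {(13,x63), (13,x65), (14,x63), (14,x65)}
  {12, 14} × {x63, x64, x65} = {(12,x63), (12,x64), (12,x65), (14,x63), (14,x64), (14,x65)}
  {12, 13, 14} × {x63, x64} = {(12,x63), (12,x64), (13,x63), (13,x64), (14,x63), (14,x64)}
  {12, 13, 14} × {x63, x65} = {(12,x63), (12,x65), (13,x63), (13,x65), (14,x63), (14,x65)}
  {13, 14} × {x63, x64, x65} = {(13,x63), (13,x64), (13,x65), (14,x63), (14,x64), (14,x65)}
  {12, 13, 14} × {x63, x64, x65} = {(12,x63), (12,x64), (12,x65), (13,x63), (13,x64), (13,x65), (14,x63), (14,x64), (14,x65)}
These 17 distinct sets form the basis B.
Close under arbitrary unions to get τ_{X×Y}; counting gives |τ_{X×Y}| = 48.


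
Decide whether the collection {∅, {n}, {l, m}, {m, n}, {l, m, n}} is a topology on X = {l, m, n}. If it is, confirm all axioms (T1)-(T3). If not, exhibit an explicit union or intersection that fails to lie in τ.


τ is NOT a topology on X.

Axiom (T1): ∅ ∈ τ? Yes; X ∈ τ? Yes.
Axiom (T2/T3): check pairwise unions and intersections of members of τ.
Counterexample for (T3): {l, m} ∩ {m, n} = {m} ∉ τ. Therefore τ is NOT a topology.


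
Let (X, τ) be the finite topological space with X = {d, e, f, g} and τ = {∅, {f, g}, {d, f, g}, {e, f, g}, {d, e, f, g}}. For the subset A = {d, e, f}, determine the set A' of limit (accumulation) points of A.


A' = {d, e, g}

For each x ∈ X, list the open sets U ∈ τ with x ∈ U, then check whether U ∩ (A ∖ {x}) ≠ ∅ for every such U.
  x = d: opens ∋ x are {d, f, g}, {d, e, f, g}; each meets A ∖ {d}, so x IS a limit point.
  x = e: opens ∋ x are {e, f, g}, {d, e, f, g}; each meets A ∖ {e}, so x IS a limit point.
  x = f: open {f, g} ∋ x has {f, g} ∩ (A ∖ {f}) = ∅, so x is NOT a limit point.
  x = g: opens ∋ x are {f, g}, {d, f, g}, {e, f, g}, {d, e, f, g}; each meets A ∖ {g}, so x IS a limit point.
Collecting: A' = {d, e, g}.


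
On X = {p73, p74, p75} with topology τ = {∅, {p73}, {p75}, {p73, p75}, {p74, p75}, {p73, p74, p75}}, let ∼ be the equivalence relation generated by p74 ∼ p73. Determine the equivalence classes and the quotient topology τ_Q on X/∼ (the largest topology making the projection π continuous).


X/∼ = {[p73=p74], [p75]}; |τ_Q| = 3.

Equivalence classes: [p73=p74], [p75].
Quotient map π: X → X/∼ sends p73 ↦ [p73=p74], p74 ↦ [p73=p74], p75 ↦ [p75].
For each subset V ⊆ X/∼, compute π^{-1}(V) ⊆ X and check whether π^{-1}(V) ∈ τ. V is open in τ_Q iff π^{-1}(V) ∈ τ.
  V = {}: π^{-1}(V) = ∅ ∈ τ ✓.
  V = {[p73=p74]}: π^{-1}(V) = {p73, p74} ∉ τ ✗.
  V = {[p75]}: π^{-1}(V) = {p75} ∈ τ ✓.
  V = {[p73=p74], [p75]}: π^{-1}(V) = {p73, p74, p75} ∈ τ ✓.
Open sets in the quotient: τ_Q = {{}, {[p75]}, {[p73=p74], [p75]}} (3 elements).


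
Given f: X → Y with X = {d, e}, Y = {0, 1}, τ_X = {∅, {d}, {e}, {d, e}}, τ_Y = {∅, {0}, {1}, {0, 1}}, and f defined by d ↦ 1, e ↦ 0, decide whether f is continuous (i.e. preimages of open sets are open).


f IS continuous.

Compute f^{-1}(U) for each U ∈ τ_Y:
  U = ∅: f^{-1}(U) = ∅ ∈ τ_X ✓.
  U = {0}: f^{-1}(U) = {e} ∈ τ_X ✓.
  U = {1}: f^{-1}(U) = {d} ∈ τ_X ✓.
  U = {0, 1}: f^{-1}(U) = {d, e} ∈ τ_X ✓.
Every preimage lies in τ_X, so f IS continuous.


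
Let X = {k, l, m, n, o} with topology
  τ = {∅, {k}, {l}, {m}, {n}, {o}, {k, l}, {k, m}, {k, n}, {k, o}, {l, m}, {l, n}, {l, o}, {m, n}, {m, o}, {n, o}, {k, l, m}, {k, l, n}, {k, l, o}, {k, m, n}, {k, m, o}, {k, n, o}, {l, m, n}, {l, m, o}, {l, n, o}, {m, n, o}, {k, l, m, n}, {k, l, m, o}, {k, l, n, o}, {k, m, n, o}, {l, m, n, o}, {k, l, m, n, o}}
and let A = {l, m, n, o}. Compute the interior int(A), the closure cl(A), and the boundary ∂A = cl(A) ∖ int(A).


int(A) = {l, m, n, o}, cl(A) = {l, m, n, o}, ∂A = ∅.

Closed sets in (X, τ) are complements of opens:
  closed(X, τ) = {∅, {k}, {l}, {m}, {n}, {o}, {k, l}, {k, m}, {k, n}, {k, o}, {l, m}, {l, n}, {l, o}, {m, n}, {m, o}, {n, o}, {k, l, m}, {k, l, n}, {k, l, o}, {k, m, n}, {k, m, o}, {k, n, o}, {l, m, n}, {l, m, o}, {l, n, o}, {m, n, o}, {k, l, m, n}, {k, l, m, o}, {k, l, n, o}, {k, m, n, o}, {l, m, n, o}, {k, l, m, n, o}}.
int(A) = ⋃ {U ∈ τ : U ⊆ A}. Opens contained in A: ∅, {l}, {m}, {n}, {o}, {l, m}, {l, n}, {l, o}, {m, n}, {m, o}, {n, o}, {l, m, n}, {l, m, o}, {l, n, o}, {m, n, o}, {l, m, n, o}.
Taking the union of these: int(A) = {l, m, n, o}.
cl(A) = ⋂ {C closed : A ⊆ C}. Closed sets containing A: {l, m, n, o}, {k, l, m, n, o}.
Intersecting these: cl(A) = {l, m, n, o}.
∂A = cl(A) ∖ int(A) = {l, m, n, o} ∖ {l, m, n, o} = ∅.


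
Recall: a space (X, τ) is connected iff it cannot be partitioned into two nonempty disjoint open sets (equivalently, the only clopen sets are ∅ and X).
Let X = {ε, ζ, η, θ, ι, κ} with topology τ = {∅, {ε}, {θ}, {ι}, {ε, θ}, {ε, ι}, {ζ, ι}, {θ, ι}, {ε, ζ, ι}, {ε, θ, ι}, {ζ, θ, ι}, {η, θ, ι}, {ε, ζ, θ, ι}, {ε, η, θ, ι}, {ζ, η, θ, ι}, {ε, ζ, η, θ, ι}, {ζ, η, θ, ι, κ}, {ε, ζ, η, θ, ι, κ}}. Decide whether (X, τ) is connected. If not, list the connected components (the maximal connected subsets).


(X, τ) is disconnected; components = [{ε}, {ζ, η, θ, ι, κ}].

Find clopen sets (U ∈ τ with X ∖ U ∈ τ):
  U = ∅, X ∖ U = {ε, ζ, η, θ, ι, κ} — both open, so U is clopen.
  U = {ε}, X ∖ U = {ζ, η, θ, ι, κ} — both open, so U is clopen.
  U = {ζ, η, θ, ι, κ}, X ∖ U = {ε} — both open, so U is clopen.
  U = {ε, ζ, η, θ, ι, κ}, X ∖ U = ∅ — both open, so U is clopen.
Nontrivial clopen(s) exist: e.g. {ε}. So (X, τ) is disconnected.
Compute connected components by grouping points that agree on all clopens:
  component: {ε}
  component: {ζ, η, θ, ι, κ}


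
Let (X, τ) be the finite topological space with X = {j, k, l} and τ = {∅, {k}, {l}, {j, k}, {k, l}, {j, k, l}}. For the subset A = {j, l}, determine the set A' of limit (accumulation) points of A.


A' = ∅

For each x ∈ X, list the open sets U ∈ τ with x ∈ U, then check whether U ∩ (A ∖ {x}) ≠ ∅ for every such U.
  x = j: open {j, k} ∋ x has {j, k} ∩ (A ∖ {j}) = ∅, so x is NOT a limit point.
  x = k: open {k} ∋ x has {k} ∩ (A ∖ {k}) = ∅, so x is NOT a limit point.
  x = l: open {l} ∋ x has {l} ∩ (A ∖ {l}) = ∅, so x is NOT a limit point.
Collecting: A' = ∅.


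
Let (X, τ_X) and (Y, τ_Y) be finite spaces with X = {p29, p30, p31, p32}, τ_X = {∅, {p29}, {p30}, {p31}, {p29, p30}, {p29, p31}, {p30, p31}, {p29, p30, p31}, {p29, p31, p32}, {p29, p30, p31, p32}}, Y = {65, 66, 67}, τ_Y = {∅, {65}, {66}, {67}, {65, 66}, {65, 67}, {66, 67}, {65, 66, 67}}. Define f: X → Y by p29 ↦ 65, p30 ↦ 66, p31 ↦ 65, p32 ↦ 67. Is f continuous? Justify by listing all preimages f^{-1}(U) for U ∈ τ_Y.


f is NOT continuous.

Compute f^{-1}(U) for each U ∈ τ_Y:
  U = ∅: f^{-1}(U) = ∅ ∈ τ_X ✓.
  U = {65}: f^{-1}(U) = {p29, p31} ∈ τ_X ✓.
  U = {66}: f^{-1}(U) = {p30} ∈ τ_X ✓.
  U = {67}: f^{-1}(U) = {p32} ∉ τ_X ✗.
  U = {65, 66}: f^{-1}(U) = {p29, p30, p31} ∈ τ_X ✓.
  U = {65, 67}: f^{-1}(U) = {p29, p31, p32} ∈ τ_X ✓.
  U = {66, 67}: f^{-1}(U) = {p30, p32} ∉ τ_X ✗.
  U = {65, 66, 67}: f^{-1}(U) = {p29, p30, p31, p32} ∈ τ_X ✓.
Found U = {67} with f^{-1}(U) = {p32} not in τ_X. Therefore f is NOT continuous.


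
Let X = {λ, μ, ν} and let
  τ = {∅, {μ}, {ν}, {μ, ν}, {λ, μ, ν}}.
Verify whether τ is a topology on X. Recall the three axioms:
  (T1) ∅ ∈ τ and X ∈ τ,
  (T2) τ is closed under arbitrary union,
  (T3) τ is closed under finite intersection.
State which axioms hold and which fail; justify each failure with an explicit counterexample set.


τ IS a topology on X.

Axiom (T1): ∅ ∈ τ? Yes; X ∈ τ? Yes.
Axiom (T2/T3): check pairwise unions and intersections of members of τ.
All pairwise intersections and unions checked — each lies in τ. Therefore τ satisfies (T1), (T2), (T3): it IS a topology on X.


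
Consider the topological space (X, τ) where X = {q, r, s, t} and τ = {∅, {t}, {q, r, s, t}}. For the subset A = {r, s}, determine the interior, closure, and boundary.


int(A) = ∅, cl(A) = {q, r, s}, ∂A = {q, r, s}.

Closed sets in (X, τ) are complements of opens:
  closed(X, τ) = {∅, {q, r, s}, {q, r, s, t}}.
int(A) = ⋃ {U ∈ τ : U ⊆ A}. Opens contained in A: ∅.
Taking the union of these: int(A) = ∅.
cl(A) = ⋂ {C closed : A ⊆ C}. Closed sets containing A: {q, r, s}, {q, r, s, t}.
Intersecting these: cl(A) = {q, r, s}.
∂A = cl(A) ∖ int(A) = {q, r, s} ∖ ∅ = {q, r, s}.


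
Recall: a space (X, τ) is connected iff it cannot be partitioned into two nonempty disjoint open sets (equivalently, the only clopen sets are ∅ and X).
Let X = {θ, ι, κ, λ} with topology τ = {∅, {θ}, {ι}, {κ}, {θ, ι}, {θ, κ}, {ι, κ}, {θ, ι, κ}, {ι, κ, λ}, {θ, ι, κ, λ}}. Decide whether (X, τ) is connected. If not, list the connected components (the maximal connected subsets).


(X, τ) is disconnected; components = [{θ}, {ι, κ, λ}].

Find clopen sets (U ∈ τ with X ∖ U ∈ τ):
  U = ∅, X ∖ U = {θ, ι, κ, λ} — both open, so U is clopen.
  U = {θ}, X ∖ U = {ι, κ, λ} — both open, so U is clopen.
  U = {ι, κ, λ}, X ∖ U = {θ} — both open, so U is clopen.
  U = {θ, ι, κ, λ}, X ∖ U = ∅ — both open, so U is clopen.
Nontrivial clopen(s) exist: e.g. {θ}. So (X, τ) is disconnected.
Compute connected components by grouping points that agree on all clopens:
  component: {θ}
  component: {ι, κ, λ}


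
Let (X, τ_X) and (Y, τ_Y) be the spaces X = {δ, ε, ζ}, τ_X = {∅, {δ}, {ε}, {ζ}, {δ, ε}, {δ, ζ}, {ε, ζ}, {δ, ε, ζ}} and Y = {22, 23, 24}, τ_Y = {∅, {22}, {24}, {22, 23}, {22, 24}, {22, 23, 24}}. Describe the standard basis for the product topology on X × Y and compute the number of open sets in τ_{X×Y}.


Basis B = {∅ × ∅, {δ} × {22}, {δ} × {24}, {ε} × {22}, {ε} × {24}, {ζ} × {22}, {ζ} × {24}, {δ} × {22, 23}, {δ} × {22, 24}, {δ, ε} × {22}, {δ, ζ} × {22}, {δ, ε} × {24}, {δ, ζ} × {24}, {ε} × {22, 23}, {ε} × {22, 24}, {ε, ζ} × {22}, {ε, ζ} × {24}, {ζ} × {22, 23}, {ζ} × {22, 24}, {δ} × {22, 23, 24}, {δ, ε, ζ} × {22}, {δ, ε, ζ} × {24}, {ε} × {22, 23, 24}, {ζ} × {22, 23, 24}, {δ, ε} × {22, 23}, {δ, ζ} × {22, 23}, {δ, ε} × {22, 24}, {δ, ζ} × {22, 24}, {ε, ζ} × {22, 23}, {ε, ζ} × {22, 24}, {δ, ε} × {22, 23, 24}, {δ, ζ} × {22, 23, 24}, {δ, ε, ζ} × {22, 23}, {δ, ε, ζ} × {22, 24}, {ε, ζ} × {22, 23, 24}, {δ, ε, ζ} × {22, 23, 24}}; |τ_{X×Y}| = 216.

Enumerate products U × V with U ∈ τ_X, V ∈ τ_Y (deduplicated):
  ∅ × ∅ = {} (∅)
  {δ} × {22} = {(δ,22)}
  {δ} × {24} = {(δ,24)}
  {ε} × {22} = {(ε,22)}
  {ε} × {24} = {(ε,24)}
  {ζ} × {22} = {(ζ,22)}
  {ζ} × {24} = {(ζ,24)}
  {δ} × {22, 23} = {(δ,22), (δ,23)}
  {δ} × {22, 24} = {(δ,22), (δ,24)}
  {δ, ε} × {22} = {(δ,22), (ε,22)}
  {δ, ζ} × {22} = {(δ,22), (ζ,22)}
  {δ, ε} × {24} = {(δ,24), (ε,24)}
  {δ, ζ} × {24} = {(δ,24), (ζ,24)}
  {ε} × {22, 23} = {(ε,22), (ε,23)}
  {ε} × {22, 24} = {(ε,22), (ε,24)}
  {ε, ζ} × {22} = {(ε,22), (ζ,22)}
  {ε, ζ} × {24} = {(ε,24), (ζ,24)}
  {ζ} × {22, 23} = {(ζ,22), (ζ,23)}
  {ζ} × {22, 24} = {(ζ,22), (ζ,24)}
  {δ} × {22, 23, 24} = {(δ,22), (δ,23), (δ,24)}
  {δ, ε, ζ} × {22} = {(δ,22), (ε,22), (ζ,22)}
  {δ, ε, ζ} × {24} = {(δ,24), (ε,24), (ζ,24)}
  {ε} × {22, 23, 24} = {(ε,22), (ε,23), (ε,24)}
  {ζ} × {22, 23, 24} = {(ζ,22), (ζ,23), (ζ,24)}
  {δ, ε} × {22, 23} = {(δ,22), (δ,23), (ε,22), (ε,23)}
  {δ, ζ} × {22, 23} = {(δ,22), (δ,23), (ζ,22), (ζ,23)}
  {δ, ε} × {22, 24} = {(δ,22), (δ,24), (ε,22), (ε,24)}
  {δ, ζ} × {22, 24} = {(δ,22), (δ,24), (ζ,22), (ζ,24)}
  {ε, ζ} × {22, 23} = {(ε,22), (ε,23), (ζ,22), (ζ,23)}
  {ε, ζ} × {22, 24} = {(ε,22), (ε,24), (ζ,22), (ζ,24)}
  {δ, ε} × {22, 23, 24} = {(δ,22), (δ,23), (δ,24), (ε,22), (ε,23), (ε,24)}
  {δ, ζ} × {22, 23, 24} = {(δ,22), (δ,23), (δ,24), (ζ,22), (ζ,23), (ζ,24)}
  {δ, ε, ζ} × {22, 23} = {(δ,22), (δ,23), (ε,22), (ε,23), (ζ,22), (ζ,23)}
  {δ, ε, ζ} × {22, 24} = {(δ,22), (δ,24), (ε,22), (ε,24), (ζ,22), (ζ,24)}
  {ε, ζ} × {22, 23, 24} = {(ε,22), (ε,23), (ε,24), (ζ,22), (ζ,23), (ζ,24)}
  {δ, ε, ζ} × {22, 23, 24} = {(δ,22), (δ,23), (δ,24), (ε,22), (ε,23), (ε,24), (ζ,22), (ζ,23), (ζ,24)}
These 36 distinct sets form the basis B.
Close under arbitrary unions to get τ_{X×Y}; counting gives |τ_{X×Y}| = 216.


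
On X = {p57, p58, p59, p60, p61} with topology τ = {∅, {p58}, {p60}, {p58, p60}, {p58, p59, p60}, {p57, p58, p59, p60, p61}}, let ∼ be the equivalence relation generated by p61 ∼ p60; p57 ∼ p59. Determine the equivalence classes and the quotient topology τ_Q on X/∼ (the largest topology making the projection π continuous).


X/∼ = {[p57=p59], [p58], [p60=p61]}; |τ_Q| = 3.

Equivalence classes: [p57=p59], [p58], [p60=p61].
Quotient map π: X → X/∼ sends p57 ↦ [p57=p59], p58 ↦ [p58], p59 ↦ [p57=p59], p60 ↦ [p60=p61], p61 ↦ [p60=p61].
For each subset V ⊆ X/∼, compute π^{-1}(V) ⊆ X and check whether π^{-1}(V) ∈ τ. V is open in τ_Q iff π^{-1}(V) ∈ τ.
  V = {}: π^{-1}(V) = ∅ ∈ τ ✓.
  V = {[p57=p59]}: π^{-1}(V) = {p57, p59} ∉ τ ✗.
  V = {[p58]}: π^{-1}(V) = {p58} ∈ τ ✓.
  V = {[p57=p59], [p58]}: π^{-1}(V) = {p57, p58, p59} ∉ τ ✗.
  V = {[p60=p61]}: π^{-1}(V) = {p60, p61} ∉ τ ✗.
  V = {[p57=p59], [p60=p61]}: π^{-1}(V) = {p57, p59, p60, p61} ∉ τ ✗.
  V = {[p58], [p60=p61]}: π^{-1}(V) = {p58, p60, p61} ∉ τ ✗.
  V = {[p57=p59], [p58], [p60=p61]}: π^{-1}(V) = {p57, p58, p59, p60, p61} ∈ τ ✓.
Open sets in the quotient: τ_Q = {{}, {[p58]}, {[p57=p59], [p58], [p60=p61]}} (3 elements).


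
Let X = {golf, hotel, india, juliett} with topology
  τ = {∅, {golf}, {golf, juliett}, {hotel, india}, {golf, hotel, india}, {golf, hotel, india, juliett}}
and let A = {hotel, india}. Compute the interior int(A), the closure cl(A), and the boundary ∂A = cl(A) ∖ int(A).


int(A) = {hotel, india}, cl(A) = {hotel, india}, ∂A = ∅.

Closed sets in (X, τ) are complements of opens:
  closed(X, τ) = {∅, {juliett}, {golf, juliett}, {hotel, india}, {hotel, india, juliett}, {golf, hotel, india, juliett}}.
int(A) = ⋃ {U ∈ τ : U ⊆ A}. Opens contained in A: ∅, {hotel, india}.
Taking the union of these: int(A) = {hotel, india}.
cl(A) = ⋂ {C closed : A ⊆ C}. Closed sets containing A: {hotel, india}, {hotel, india, juliett}, {golf, hotel, india, juliett}.
Intersecting these: cl(A) = {hotel, india}.
∂A = cl(A) ∖ int(A) = {hotel, india} ∖ {hotel, india} = ∅.


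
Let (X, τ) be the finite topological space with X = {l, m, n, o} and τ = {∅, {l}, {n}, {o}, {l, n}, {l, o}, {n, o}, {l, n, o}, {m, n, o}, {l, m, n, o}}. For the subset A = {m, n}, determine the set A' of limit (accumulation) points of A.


A' = {m}

For each x ∈ X, list the open sets U ∈ τ with x ∈ U, then check whether U ∩ (A ∖ {x}) ≠ ∅ for every such U.
  x = l: open {l} ∋ x has {l} ∩ (A ∖ {l}) = ∅, so x is NOT a limit point.
  x = m: opens ∋ x are {m, n, o}, {l, m, n, o}; each meets A ∖ {m}, so x IS a limit point.
  x = n: open {n} ∋ x has {n} ∩ (A ∖ {n}) = ∅, so x is NOT a limit point.
  x = o: open {o} ∋ x has {o} ∩ (A ∖ {o}) = ∅, so x is NOT a limit point.
Collecting: A' = {m}.


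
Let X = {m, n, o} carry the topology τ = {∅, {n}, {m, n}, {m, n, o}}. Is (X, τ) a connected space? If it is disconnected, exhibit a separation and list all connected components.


(X, τ) is connected.

Find clopen sets (U ∈ τ with X ∖ U ∈ τ):
  U = ∅, X ∖ U = {m, n, o} — both open, so U is clopen.
  U = {m, n, o}, X ∖ U = ∅ — both open, so U is clopen.
Only trivial clopens (∅ and X) exist, so (X, τ) is connected.
Compute connected components by grouping points that agree on all clopens:
  component: {m, n, o}
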